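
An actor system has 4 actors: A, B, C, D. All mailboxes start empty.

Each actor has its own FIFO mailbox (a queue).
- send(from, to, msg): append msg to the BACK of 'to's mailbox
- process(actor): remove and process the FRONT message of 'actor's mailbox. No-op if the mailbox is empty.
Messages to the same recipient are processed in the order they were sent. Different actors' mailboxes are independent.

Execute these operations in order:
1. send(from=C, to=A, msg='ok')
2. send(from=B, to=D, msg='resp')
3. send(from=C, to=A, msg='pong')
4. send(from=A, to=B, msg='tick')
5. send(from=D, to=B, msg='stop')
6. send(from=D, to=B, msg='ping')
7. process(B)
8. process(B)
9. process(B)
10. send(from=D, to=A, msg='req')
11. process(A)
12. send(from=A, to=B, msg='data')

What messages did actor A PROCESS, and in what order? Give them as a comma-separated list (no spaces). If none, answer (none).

Answer: ok

Derivation:
After 1 (send(from=C, to=A, msg='ok')): A:[ok] B:[] C:[] D:[]
After 2 (send(from=B, to=D, msg='resp')): A:[ok] B:[] C:[] D:[resp]
After 3 (send(from=C, to=A, msg='pong')): A:[ok,pong] B:[] C:[] D:[resp]
After 4 (send(from=A, to=B, msg='tick')): A:[ok,pong] B:[tick] C:[] D:[resp]
After 5 (send(from=D, to=B, msg='stop')): A:[ok,pong] B:[tick,stop] C:[] D:[resp]
After 6 (send(from=D, to=B, msg='ping')): A:[ok,pong] B:[tick,stop,ping] C:[] D:[resp]
After 7 (process(B)): A:[ok,pong] B:[stop,ping] C:[] D:[resp]
After 8 (process(B)): A:[ok,pong] B:[ping] C:[] D:[resp]
After 9 (process(B)): A:[ok,pong] B:[] C:[] D:[resp]
After 10 (send(from=D, to=A, msg='req')): A:[ok,pong,req] B:[] C:[] D:[resp]
After 11 (process(A)): A:[pong,req] B:[] C:[] D:[resp]
After 12 (send(from=A, to=B, msg='data')): A:[pong,req] B:[data] C:[] D:[resp]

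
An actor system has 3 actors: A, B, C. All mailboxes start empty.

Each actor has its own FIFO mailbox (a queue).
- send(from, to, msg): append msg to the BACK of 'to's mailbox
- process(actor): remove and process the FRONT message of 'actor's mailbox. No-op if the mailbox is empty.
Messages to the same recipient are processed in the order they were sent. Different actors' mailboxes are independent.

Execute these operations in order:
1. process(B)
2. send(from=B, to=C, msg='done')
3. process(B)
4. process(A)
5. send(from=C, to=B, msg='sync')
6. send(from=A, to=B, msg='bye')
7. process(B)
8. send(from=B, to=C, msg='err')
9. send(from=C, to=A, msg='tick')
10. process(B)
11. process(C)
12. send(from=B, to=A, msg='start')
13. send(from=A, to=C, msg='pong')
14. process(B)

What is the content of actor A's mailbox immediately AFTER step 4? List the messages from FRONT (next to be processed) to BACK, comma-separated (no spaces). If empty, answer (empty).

After 1 (process(B)): A:[] B:[] C:[]
After 2 (send(from=B, to=C, msg='done')): A:[] B:[] C:[done]
After 3 (process(B)): A:[] B:[] C:[done]
After 4 (process(A)): A:[] B:[] C:[done]

(empty)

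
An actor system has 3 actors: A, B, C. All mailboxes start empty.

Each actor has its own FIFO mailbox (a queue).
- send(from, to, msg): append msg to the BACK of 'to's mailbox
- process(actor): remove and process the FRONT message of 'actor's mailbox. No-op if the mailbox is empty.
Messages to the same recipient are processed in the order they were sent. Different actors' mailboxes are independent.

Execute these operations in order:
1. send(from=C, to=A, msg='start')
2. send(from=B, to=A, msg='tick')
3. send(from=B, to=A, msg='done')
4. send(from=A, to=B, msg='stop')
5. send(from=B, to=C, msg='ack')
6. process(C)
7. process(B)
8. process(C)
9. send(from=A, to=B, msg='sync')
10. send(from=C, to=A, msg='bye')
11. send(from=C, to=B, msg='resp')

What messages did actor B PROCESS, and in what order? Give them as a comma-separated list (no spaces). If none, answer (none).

After 1 (send(from=C, to=A, msg='start')): A:[start] B:[] C:[]
After 2 (send(from=B, to=A, msg='tick')): A:[start,tick] B:[] C:[]
After 3 (send(from=B, to=A, msg='done')): A:[start,tick,done] B:[] C:[]
After 4 (send(from=A, to=B, msg='stop')): A:[start,tick,done] B:[stop] C:[]
After 5 (send(from=B, to=C, msg='ack')): A:[start,tick,done] B:[stop] C:[ack]
After 6 (process(C)): A:[start,tick,done] B:[stop] C:[]
After 7 (process(B)): A:[start,tick,done] B:[] C:[]
After 8 (process(C)): A:[start,tick,done] B:[] C:[]
After 9 (send(from=A, to=B, msg='sync')): A:[start,tick,done] B:[sync] C:[]
After 10 (send(from=C, to=A, msg='bye')): A:[start,tick,done,bye] B:[sync] C:[]
After 11 (send(from=C, to=B, msg='resp')): A:[start,tick,done,bye] B:[sync,resp] C:[]

Answer: stop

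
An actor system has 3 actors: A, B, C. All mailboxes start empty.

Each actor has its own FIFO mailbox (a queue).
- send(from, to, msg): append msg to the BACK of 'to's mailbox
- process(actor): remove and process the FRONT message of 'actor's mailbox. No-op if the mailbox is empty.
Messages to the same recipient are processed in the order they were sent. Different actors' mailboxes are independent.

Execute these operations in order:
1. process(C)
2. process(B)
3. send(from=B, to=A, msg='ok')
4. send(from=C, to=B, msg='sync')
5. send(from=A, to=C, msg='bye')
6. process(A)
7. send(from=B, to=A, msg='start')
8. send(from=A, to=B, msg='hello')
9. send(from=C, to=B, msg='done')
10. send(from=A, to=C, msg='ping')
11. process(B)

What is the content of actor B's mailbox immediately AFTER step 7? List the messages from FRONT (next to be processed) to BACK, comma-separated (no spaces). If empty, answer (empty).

After 1 (process(C)): A:[] B:[] C:[]
After 2 (process(B)): A:[] B:[] C:[]
After 3 (send(from=B, to=A, msg='ok')): A:[ok] B:[] C:[]
After 4 (send(from=C, to=B, msg='sync')): A:[ok] B:[sync] C:[]
After 5 (send(from=A, to=C, msg='bye')): A:[ok] B:[sync] C:[bye]
After 6 (process(A)): A:[] B:[sync] C:[bye]
After 7 (send(from=B, to=A, msg='start')): A:[start] B:[sync] C:[bye]

sync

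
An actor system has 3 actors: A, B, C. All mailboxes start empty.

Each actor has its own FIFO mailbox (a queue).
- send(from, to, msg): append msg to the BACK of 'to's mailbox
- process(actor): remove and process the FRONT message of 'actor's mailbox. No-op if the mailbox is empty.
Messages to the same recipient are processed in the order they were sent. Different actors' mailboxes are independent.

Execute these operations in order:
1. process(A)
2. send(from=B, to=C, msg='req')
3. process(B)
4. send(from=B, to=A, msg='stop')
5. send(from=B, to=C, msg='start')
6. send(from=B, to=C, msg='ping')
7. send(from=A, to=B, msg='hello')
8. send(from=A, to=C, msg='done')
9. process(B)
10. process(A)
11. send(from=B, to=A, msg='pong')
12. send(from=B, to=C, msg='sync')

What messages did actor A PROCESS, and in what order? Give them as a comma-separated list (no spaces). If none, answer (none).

After 1 (process(A)): A:[] B:[] C:[]
After 2 (send(from=B, to=C, msg='req')): A:[] B:[] C:[req]
After 3 (process(B)): A:[] B:[] C:[req]
After 4 (send(from=B, to=A, msg='stop')): A:[stop] B:[] C:[req]
After 5 (send(from=B, to=C, msg='start')): A:[stop] B:[] C:[req,start]
After 6 (send(from=B, to=C, msg='ping')): A:[stop] B:[] C:[req,start,ping]
After 7 (send(from=A, to=B, msg='hello')): A:[stop] B:[hello] C:[req,start,ping]
After 8 (send(from=A, to=C, msg='done')): A:[stop] B:[hello] C:[req,start,ping,done]
After 9 (process(B)): A:[stop] B:[] C:[req,start,ping,done]
After 10 (process(A)): A:[] B:[] C:[req,start,ping,done]
After 11 (send(from=B, to=A, msg='pong')): A:[pong] B:[] C:[req,start,ping,done]
After 12 (send(from=B, to=C, msg='sync')): A:[pong] B:[] C:[req,start,ping,done,sync]

Answer: stop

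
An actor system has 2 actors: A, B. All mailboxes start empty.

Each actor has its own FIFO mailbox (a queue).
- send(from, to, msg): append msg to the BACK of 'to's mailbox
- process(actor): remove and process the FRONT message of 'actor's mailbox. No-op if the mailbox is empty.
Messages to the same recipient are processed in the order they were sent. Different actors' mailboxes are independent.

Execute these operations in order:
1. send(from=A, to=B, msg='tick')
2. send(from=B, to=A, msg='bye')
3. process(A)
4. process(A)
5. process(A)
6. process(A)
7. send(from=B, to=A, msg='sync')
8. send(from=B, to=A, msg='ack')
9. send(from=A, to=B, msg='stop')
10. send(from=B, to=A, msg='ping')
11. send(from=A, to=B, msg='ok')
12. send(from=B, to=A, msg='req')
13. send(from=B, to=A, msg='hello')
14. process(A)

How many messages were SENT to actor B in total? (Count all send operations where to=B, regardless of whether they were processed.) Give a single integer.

Answer: 3

Derivation:
After 1 (send(from=A, to=B, msg='tick')): A:[] B:[tick]
After 2 (send(from=B, to=A, msg='bye')): A:[bye] B:[tick]
After 3 (process(A)): A:[] B:[tick]
After 4 (process(A)): A:[] B:[tick]
After 5 (process(A)): A:[] B:[tick]
After 6 (process(A)): A:[] B:[tick]
After 7 (send(from=B, to=A, msg='sync')): A:[sync] B:[tick]
After 8 (send(from=B, to=A, msg='ack')): A:[sync,ack] B:[tick]
After 9 (send(from=A, to=B, msg='stop')): A:[sync,ack] B:[tick,stop]
After 10 (send(from=B, to=A, msg='ping')): A:[sync,ack,ping] B:[tick,stop]
After 11 (send(from=A, to=B, msg='ok')): A:[sync,ack,ping] B:[tick,stop,ok]
After 12 (send(from=B, to=A, msg='req')): A:[sync,ack,ping,req] B:[tick,stop,ok]
After 13 (send(from=B, to=A, msg='hello')): A:[sync,ack,ping,req,hello] B:[tick,stop,ok]
After 14 (process(A)): A:[ack,ping,req,hello] B:[tick,stop,ok]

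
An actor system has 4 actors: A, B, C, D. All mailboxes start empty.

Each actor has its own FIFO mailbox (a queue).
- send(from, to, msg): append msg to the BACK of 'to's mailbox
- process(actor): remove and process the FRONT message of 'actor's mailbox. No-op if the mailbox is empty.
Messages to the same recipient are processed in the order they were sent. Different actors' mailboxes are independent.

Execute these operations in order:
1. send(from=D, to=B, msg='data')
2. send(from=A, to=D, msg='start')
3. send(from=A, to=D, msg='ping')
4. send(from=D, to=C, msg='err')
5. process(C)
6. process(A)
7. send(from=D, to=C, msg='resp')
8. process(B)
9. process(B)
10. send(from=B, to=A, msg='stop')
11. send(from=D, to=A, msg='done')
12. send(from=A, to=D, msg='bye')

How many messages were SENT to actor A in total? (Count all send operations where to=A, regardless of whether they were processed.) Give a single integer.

After 1 (send(from=D, to=B, msg='data')): A:[] B:[data] C:[] D:[]
After 2 (send(from=A, to=D, msg='start')): A:[] B:[data] C:[] D:[start]
After 3 (send(from=A, to=D, msg='ping')): A:[] B:[data] C:[] D:[start,ping]
After 4 (send(from=D, to=C, msg='err')): A:[] B:[data] C:[err] D:[start,ping]
After 5 (process(C)): A:[] B:[data] C:[] D:[start,ping]
After 6 (process(A)): A:[] B:[data] C:[] D:[start,ping]
After 7 (send(from=D, to=C, msg='resp')): A:[] B:[data] C:[resp] D:[start,ping]
After 8 (process(B)): A:[] B:[] C:[resp] D:[start,ping]
After 9 (process(B)): A:[] B:[] C:[resp] D:[start,ping]
After 10 (send(from=B, to=A, msg='stop')): A:[stop] B:[] C:[resp] D:[start,ping]
After 11 (send(from=D, to=A, msg='done')): A:[stop,done] B:[] C:[resp] D:[start,ping]
After 12 (send(from=A, to=D, msg='bye')): A:[stop,done] B:[] C:[resp] D:[start,ping,bye]

Answer: 2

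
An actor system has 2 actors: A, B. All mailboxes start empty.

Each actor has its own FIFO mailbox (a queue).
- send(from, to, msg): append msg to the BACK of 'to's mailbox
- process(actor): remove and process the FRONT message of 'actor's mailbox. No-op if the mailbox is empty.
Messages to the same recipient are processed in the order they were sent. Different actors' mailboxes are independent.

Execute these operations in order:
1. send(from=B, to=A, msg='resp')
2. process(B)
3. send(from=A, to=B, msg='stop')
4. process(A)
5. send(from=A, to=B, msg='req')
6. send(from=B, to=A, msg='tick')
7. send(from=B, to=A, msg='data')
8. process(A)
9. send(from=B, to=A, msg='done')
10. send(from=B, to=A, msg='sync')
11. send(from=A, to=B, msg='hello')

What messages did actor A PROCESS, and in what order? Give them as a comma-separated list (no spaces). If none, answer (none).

After 1 (send(from=B, to=A, msg='resp')): A:[resp] B:[]
After 2 (process(B)): A:[resp] B:[]
After 3 (send(from=A, to=B, msg='stop')): A:[resp] B:[stop]
After 4 (process(A)): A:[] B:[stop]
After 5 (send(from=A, to=B, msg='req')): A:[] B:[stop,req]
After 6 (send(from=B, to=A, msg='tick')): A:[tick] B:[stop,req]
After 7 (send(from=B, to=A, msg='data')): A:[tick,data] B:[stop,req]
After 8 (process(A)): A:[data] B:[stop,req]
After 9 (send(from=B, to=A, msg='done')): A:[data,done] B:[stop,req]
After 10 (send(from=B, to=A, msg='sync')): A:[data,done,sync] B:[stop,req]
After 11 (send(from=A, to=B, msg='hello')): A:[data,done,sync] B:[stop,req,hello]

Answer: resp,tick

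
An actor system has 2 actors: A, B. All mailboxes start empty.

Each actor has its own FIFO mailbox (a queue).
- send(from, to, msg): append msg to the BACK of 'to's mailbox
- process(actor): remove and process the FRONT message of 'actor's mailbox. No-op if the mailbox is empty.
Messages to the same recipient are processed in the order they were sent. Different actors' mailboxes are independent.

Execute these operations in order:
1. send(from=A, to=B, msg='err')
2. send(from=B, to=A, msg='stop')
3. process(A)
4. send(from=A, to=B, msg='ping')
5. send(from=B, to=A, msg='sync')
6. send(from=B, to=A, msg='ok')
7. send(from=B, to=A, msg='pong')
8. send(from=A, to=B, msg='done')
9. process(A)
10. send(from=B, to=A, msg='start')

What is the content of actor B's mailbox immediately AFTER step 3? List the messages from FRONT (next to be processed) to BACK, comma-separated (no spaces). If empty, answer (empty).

After 1 (send(from=A, to=B, msg='err')): A:[] B:[err]
After 2 (send(from=B, to=A, msg='stop')): A:[stop] B:[err]
After 3 (process(A)): A:[] B:[err]

err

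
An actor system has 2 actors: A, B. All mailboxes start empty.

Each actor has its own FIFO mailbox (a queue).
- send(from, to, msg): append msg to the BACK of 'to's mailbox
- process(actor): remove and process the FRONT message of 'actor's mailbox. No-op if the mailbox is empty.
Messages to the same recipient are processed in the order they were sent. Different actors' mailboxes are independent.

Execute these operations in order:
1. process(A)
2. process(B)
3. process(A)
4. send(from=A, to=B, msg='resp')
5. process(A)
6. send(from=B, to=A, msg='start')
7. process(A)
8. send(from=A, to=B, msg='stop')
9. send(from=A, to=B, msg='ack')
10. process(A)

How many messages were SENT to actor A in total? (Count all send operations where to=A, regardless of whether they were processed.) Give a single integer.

Answer: 1

Derivation:
After 1 (process(A)): A:[] B:[]
After 2 (process(B)): A:[] B:[]
After 3 (process(A)): A:[] B:[]
After 4 (send(from=A, to=B, msg='resp')): A:[] B:[resp]
After 5 (process(A)): A:[] B:[resp]
After 6 (send(from=B, to=A, msg='start')): A:[start] B:[resp]
After 7 (process(A)): A:[] B:[resp]
After 8 (send(from=A, to=B, msg='stop')): A:[] B:[resp,stop]
After 9 (send(from=A, to=B, msg='ack')): A:[] B:[resp,stop,ack]
After 10 (process(A)): A:[] B:[resp,stop,ack]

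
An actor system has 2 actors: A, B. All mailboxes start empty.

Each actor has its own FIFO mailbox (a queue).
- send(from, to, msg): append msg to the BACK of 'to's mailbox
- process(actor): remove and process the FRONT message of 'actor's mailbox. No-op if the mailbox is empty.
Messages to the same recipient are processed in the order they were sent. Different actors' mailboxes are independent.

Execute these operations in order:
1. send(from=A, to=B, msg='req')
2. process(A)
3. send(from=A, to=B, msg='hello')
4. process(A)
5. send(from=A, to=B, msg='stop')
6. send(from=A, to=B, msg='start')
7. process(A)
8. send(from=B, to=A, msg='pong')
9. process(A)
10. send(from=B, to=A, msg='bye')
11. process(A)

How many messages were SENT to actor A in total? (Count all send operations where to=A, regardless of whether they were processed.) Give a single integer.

Answer: 2

Derivation:
After 1 (send(from=A, to=B, msg='req')): A:[] B:[req]
After 2 (process(A)): A:[] B:[req]
After 3 (send(from=A, to=B, msg='hello')): A:[] B:[req,hello]
After 4 (process(A)): A:[] B:[req,hello]
After 5 (send(from=A, to=B, msg='stop')): A:[] B:[req,hello,stop]
After 6 (send(from=A, to=B, msg='start')): A:[] B:[req,hello,stop,start]
After 7 (process(A)): A:[] B:[req,hello,stop,start]
After 8 (send(from=B, to=A, msg='pong')): A:[pong] B:[req,hello,stop,start]
After 9 (process(A)): A:[] B:[req,hello,stop,start]
After 10 (send(from=B, to=A, msg='bye')): A:[bye] B:[req,hello,stop,start]
After 11 (process(A)): A:[] B:[req,hello,stop,start]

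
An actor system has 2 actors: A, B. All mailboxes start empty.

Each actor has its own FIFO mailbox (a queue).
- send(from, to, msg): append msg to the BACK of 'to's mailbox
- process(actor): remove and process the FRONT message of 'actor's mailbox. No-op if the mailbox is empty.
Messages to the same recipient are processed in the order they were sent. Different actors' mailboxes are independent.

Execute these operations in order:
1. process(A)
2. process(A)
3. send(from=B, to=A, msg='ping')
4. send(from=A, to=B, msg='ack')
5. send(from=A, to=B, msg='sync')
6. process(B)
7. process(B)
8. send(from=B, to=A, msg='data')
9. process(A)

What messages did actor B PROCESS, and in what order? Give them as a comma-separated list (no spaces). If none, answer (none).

After 1 (process(A)): A:[] B:[]
After 2 (process(A)): A:[] B:[]
After 3 (send(from=B, to=A, msg='ping')): A:[ping] B:[]
After 4 (send(from=A, to=B, msg='ack')): A:[ping] B:[ack]
After 5 (send(from=A, to=B, msg='sync')): A:[ping] B:[ack,sync]
After 6 (process(B)): A:[ping] B:[sync]
After 7 (process(B)): A:[ping] B:[]
After 8 (send(from=B, to=A, msg='data')): A:[ping,data] B:[]
After 9 (process(A)): A:[data] B:[]

Answer: ack,sync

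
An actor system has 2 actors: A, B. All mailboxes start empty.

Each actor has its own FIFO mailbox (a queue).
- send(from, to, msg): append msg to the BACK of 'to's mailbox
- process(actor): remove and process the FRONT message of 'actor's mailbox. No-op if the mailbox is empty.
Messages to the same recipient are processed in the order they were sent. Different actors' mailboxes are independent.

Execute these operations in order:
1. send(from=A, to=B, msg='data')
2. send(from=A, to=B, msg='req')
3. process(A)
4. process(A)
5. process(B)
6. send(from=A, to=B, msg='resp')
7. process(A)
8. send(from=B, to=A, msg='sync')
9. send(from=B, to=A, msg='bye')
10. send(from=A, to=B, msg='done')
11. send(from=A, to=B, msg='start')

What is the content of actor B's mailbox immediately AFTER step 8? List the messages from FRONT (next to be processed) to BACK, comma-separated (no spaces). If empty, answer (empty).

After 1 (send(from=A, to=B, msg='data')): A:[] B:[data]
After 2 (send(from=A, to=B, msg='req')): A:[] B:[data,req]
After 3 (process(A)): A:[] B:[data,req]
After 4 (process(A)): A:[] B:[data,req]
After 5 (process(B)): A:[] B:[req]
After 6 (send(from=A, to=B, msg='resp')): A:[] B:[req,resp]
After 7 (process(A)): A:[] B:[req,resp]
After 8 (send(from=B, to=A, msg='sync')): A:[sync] B:[req,resp]

req,resp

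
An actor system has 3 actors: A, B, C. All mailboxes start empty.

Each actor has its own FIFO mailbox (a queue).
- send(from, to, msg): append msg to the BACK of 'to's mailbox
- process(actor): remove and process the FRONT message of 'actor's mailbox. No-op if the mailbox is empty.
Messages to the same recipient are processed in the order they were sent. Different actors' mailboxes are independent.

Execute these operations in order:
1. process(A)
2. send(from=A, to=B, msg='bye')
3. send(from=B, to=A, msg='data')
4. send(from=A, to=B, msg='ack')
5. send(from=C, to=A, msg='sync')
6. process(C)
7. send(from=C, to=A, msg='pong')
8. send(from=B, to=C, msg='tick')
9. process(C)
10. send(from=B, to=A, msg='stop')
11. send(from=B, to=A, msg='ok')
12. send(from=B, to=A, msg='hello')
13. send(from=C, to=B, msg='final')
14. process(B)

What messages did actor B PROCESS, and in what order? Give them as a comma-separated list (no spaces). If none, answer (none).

Answer: bye

Derivation:
After 1 (process(A)): A:[] B:[] C:[]
After 2 (send(from=A, to=B, msg='bye')): A:[] B:[bye] C:[]
After 3 (send(from=B, to=A, msg='data')): A:[data] B:[bye] C:[]
After 4 (send(from=A, to=B, msg='ack')): A:[data] B:[bye,ack] C:[]
After 5 (send(from=C, to=A, msg='sync')): A:[data,sync] B:[bye,ack] C:[]
After 6 (process(C)): A:[data,sync] B:[bye,ack] C:[]
After 7 (send(from=C, to=A, msg='pong')): A:[data,sync,pong] B:[bye,ack] C:[]
After 8 (send(from=B, to=C, msg='tick')): A:[data,sync,pong] B:[bye,ack] C:[tick]
After 9 (process(C)): A:[data,sync,pong] B:[bye,ack] C:[]
After 10 (send(from=B, to=A, msg='stop')): A:[data,sync,pong,stop] B:[bye,ack] C:[]
After 11 (send(from=B, to=A, msg='ok')): A:[data,sync,pong,stop,ok] B:[bye,ack] C:[]
After 12 (send(from=B, to=A, msg='hello')): A:[data,sync,pong,stop,ok,hello] B:[bye,ack] C:[]
After 13 (send(from=C, to=B, msg='final')): A:[data,sync,pong,stop,ok,hello] B:[bye,ack,final] C:[]
After 14 (process(B)): A:[data,sync,pong,stop,ok,hello] B:[ack,final] C:[]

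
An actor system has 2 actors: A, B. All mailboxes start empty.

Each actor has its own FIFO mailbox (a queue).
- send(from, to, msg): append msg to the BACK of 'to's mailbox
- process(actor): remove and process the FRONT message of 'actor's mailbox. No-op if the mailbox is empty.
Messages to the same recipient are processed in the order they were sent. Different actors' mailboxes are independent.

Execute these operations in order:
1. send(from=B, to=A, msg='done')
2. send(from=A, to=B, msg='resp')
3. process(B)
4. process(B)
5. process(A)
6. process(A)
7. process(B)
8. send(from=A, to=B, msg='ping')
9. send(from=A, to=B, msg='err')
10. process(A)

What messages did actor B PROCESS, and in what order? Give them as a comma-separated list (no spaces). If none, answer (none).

After 1 (send(from=B, to=A, msg='done')): A:[done] B:[]
After 2 (send(from=A, to=B, msg='resp')): A:[done] B:[resp]
After 3 (process(B)): A:[done] B:[]
After 4 (process(B)): A:[done] B:[]
After 5 (process(A)): A:[] B:[]
After 6 (process(A)): A:[] B:[]
After 7 (process(B)): A:[] B:[]
After 8 (send(from=A, to=B, msg='ping')): A:[] B:[ping]
After 9 (send(from=A, to=B, msg='err')): A:[] B:[ping,err]
After 10 (process(A)): A:[] B:[ping,err]

Answer: resp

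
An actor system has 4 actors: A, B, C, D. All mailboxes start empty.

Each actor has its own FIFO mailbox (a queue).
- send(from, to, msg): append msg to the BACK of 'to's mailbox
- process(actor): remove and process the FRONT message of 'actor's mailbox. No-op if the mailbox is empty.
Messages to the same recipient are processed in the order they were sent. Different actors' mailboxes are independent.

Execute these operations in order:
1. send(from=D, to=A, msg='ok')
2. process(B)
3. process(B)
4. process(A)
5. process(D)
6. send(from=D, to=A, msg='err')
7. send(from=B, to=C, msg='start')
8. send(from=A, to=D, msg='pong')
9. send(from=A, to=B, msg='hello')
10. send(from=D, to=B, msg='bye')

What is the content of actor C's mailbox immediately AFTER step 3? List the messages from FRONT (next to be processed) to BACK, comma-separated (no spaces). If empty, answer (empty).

After 1 (send(from=D, to=A, msg='ok')): A:[ok] B:[] C:[] D:[]
After 2 (process(B)): A:[ok] B:[] C:[] D:[]
After 3 (process(B)): A:[ok] B:[] C:[] D:[]

(empty)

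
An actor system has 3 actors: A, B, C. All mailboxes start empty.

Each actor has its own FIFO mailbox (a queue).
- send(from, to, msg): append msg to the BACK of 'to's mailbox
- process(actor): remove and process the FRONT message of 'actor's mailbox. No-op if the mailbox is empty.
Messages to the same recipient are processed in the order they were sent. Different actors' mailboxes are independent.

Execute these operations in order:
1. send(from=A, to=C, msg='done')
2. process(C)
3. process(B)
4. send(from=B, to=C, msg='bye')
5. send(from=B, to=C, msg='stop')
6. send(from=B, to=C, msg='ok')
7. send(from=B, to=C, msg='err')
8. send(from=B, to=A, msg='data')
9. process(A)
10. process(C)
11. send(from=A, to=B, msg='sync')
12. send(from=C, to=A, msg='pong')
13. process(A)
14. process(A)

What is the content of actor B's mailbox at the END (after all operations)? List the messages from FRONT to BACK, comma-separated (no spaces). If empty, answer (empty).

Answer: sync

Derivation:
After 1 (send(from=A, to=C, msg='done')): A:[] B:[] C:[done]
After 2 (process(C)): A:[] B:[] C:[]
After 3 (process(B)): A:[] B:[] C:[]
After 4 (send(from=B, to=C, msg='bye')): A:[] B:[] C:[bye]
After 5 (send(from=B, to=C, msg='stop')): A:[] B:[] C:[bye,stop]
After 6 (send(from=B, to=C, msg='ok')): A:[] B:[] C:[bye,stop,ok]
After 7 (send(from=B, to=C, msg='err')): A:[] B:[] C:[bye,stop,ok,err]
After 8 (send(from=B, to=A, msg='data')): A:[data] B:[] C:[bye,stop,ok,err]
After 9 (process(A)): A:[] B:[] C:[bye,stop,ok,err]
After 10 (process(C)): A:[] B:[] C:[stop,ok,err]
After 11 (send(from=A, to=B, msg='sync')): A:[] B:[sync] C:[stop,ok,err]
After 12 (send(from=C, to=A, msg='pong')): A:[pong] B:[sync] C:[stop,ok,err]
After 13 (process(A)): A:[] B:[sync] C:[stop,ok,err]
After 14 (process(A)): A:[] B:[sync] C:[stop,ok,err]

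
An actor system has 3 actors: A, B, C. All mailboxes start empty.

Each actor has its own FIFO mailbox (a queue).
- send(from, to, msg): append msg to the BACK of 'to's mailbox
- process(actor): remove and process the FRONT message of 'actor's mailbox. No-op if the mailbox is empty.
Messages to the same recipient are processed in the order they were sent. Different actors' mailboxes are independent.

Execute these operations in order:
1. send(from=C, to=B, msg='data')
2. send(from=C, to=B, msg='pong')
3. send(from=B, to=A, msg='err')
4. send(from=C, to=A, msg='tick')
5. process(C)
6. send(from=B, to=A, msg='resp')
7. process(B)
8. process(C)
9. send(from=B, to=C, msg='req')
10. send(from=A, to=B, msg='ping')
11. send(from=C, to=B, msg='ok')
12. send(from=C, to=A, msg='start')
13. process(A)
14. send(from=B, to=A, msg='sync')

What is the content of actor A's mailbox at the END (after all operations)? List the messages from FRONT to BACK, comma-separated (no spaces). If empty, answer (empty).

After 1 (send(from=C, to=B, msg='data')): A:[] B:[data] C:[]
After 2 (send(from=C, to=B, msg='pong')): A:[] B:[data,pong] C:[]
After 3 (send(from=B, to=A, msg='err')): A:[err] B:[data,pong] C:[]
After 4 (send(from=C, to=A, msg='tick')): A:[err,tick] B:[data,pong] C:[]
After 5 (process(C)): A:[err,tick] B:[data,pong] C:[]
After 6 (send(from=B, to=A, msg='resp')): A:[err,tick,resp] B:[data,pong] C:[]
After 7 (process(B)): A:[err,tick,resp] B:[pong] C:[]
After 8 (process(C)): A:[err,tick,resp] B:[pong] C:[]
After 9 (send(from=B, to=C, msg='req')): A:[err,tick,resp] B:[pong] C:[req]
After 10 (send(from=A, to=B, msg='ping')): A:[err,tick,resp] B:[pong,ping] C:[req]
After 11 (send(from=C, to=B, msg='ok')): A:[err,tick,resp] B:[pong,ping,ok] C:[req]
After 12 (send(from=C, to=A, msg='start')): A:[err,tick,resp,start] B:[pong,ping,ok] C:[req]
After 13 (process(A)): A:[tick,resp,start] B:[pong,ping,ok] C:[req]
After 14 (send(from=B, to=A, msg='sync')): A:[tick,resp,start,sync] B:[pong,ping,ok] C:[req]

Answer: tick,resp,start,sync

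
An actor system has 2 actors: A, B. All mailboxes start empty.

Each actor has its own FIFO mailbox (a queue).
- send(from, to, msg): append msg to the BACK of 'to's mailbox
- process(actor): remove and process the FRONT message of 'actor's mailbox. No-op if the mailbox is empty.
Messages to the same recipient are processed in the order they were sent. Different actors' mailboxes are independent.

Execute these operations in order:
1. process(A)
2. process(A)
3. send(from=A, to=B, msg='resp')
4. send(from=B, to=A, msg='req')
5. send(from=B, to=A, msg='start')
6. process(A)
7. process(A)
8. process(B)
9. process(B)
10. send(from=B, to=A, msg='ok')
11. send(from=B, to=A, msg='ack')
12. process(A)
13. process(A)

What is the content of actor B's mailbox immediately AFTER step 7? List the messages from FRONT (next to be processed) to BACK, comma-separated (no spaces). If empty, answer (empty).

After 1 (process(A)): A:[] B:[]
After 2 (process(A)): A:[] B:[]
After 3 (send(from=A, to=B, msg='resp')): A:[] B:[resp]
After 4 (send(from=B, to=A, msg='req')): A:[req] B:[resp]
After 5 (send(from=B, to=A, msg='start')): A:[req,start] B:[resp]
After 6 (process(A)): A:[start] B:[resp]
After 7 (process(A)): A:[] B:[resp]

resp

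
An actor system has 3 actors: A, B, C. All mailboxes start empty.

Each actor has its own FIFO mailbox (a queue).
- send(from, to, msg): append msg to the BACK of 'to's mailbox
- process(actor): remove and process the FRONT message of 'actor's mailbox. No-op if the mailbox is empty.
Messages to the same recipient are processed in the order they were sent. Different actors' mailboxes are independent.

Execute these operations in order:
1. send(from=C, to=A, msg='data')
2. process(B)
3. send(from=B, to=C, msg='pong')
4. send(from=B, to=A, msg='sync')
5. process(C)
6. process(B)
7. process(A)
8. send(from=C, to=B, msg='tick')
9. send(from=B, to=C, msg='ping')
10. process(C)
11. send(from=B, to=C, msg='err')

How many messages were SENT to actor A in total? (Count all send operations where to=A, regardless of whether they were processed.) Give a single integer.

Answer: 2

Derivation:
After 1 (send(from=C, to=A, msg='data')): A:[data] B:[] C:[]
After 2 (process(B)): A:[data] B:[] C:[]
After 3 (send(from=B, to=C, msg='pong')): A:[data] B:[] C:[pong]
After 4 (send(from=B, to=A, msg='sync')): A:[data,sync] B:[] C:[pong]
After 5 (process(C)): A:[data,sync] B:[] C:[]
After 6 (process(B)): A:[data,sync] B:[] C:[]
After 7 (process(A)): A:[sync] B:[] C:[]
After 8 (send(from=C, to=B, msg='tick')): A:[sync] B:[tick] C:[]
After 9 (send(from=B, to=C, msg='ping')): A:[sync] B:[tick] C:[ping]
After 10 (process(C)): A:[sync] B:[tick] C:[]
After 11 (send(from=B, to=C, msg='err')): A:[sync] B:[tick] C:[err]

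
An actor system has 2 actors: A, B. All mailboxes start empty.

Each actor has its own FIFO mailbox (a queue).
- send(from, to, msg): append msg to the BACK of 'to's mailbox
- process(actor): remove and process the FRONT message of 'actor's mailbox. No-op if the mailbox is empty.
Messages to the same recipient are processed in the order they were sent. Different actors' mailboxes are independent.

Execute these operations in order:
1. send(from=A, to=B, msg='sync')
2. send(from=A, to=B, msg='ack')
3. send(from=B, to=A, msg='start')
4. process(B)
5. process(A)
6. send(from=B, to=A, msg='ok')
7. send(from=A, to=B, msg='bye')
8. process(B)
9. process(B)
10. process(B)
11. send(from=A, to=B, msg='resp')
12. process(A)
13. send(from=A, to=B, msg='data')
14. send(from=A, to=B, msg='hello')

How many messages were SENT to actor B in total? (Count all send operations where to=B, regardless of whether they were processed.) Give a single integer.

Answer: 6

Derivation:
After 1 (send(from=A, to=B, msg='sync')): A:[] B:[sync]
After 2 (send(from=A, to=B, msg='ack')): A:[] B:[sync,ack]
After 3 (send(from=B, to=A, msg='start')): A:[start] B:[sync,ack]
After 4 (process(B)): A:[start] B:[ack]
After 5 (process(A)): A:[] B:[ack]
After 6 (send(from=B, to=A, msg='ok')): A:[ok] B:[ack]
After 7 (send(from=A, to=B, msg='bye')): A:[ok] B:[ack,bye]
After 8 (process(B)): A:[ok] B:[bye]
After 9 (process(B)): A:[ok] B:[]
After 10 (process(B)): A:[ok] B:[]
After 11 (send(from=A, to=B, msg='resp')): A:[ok] B:[resp]
After 12 (process(A)): A:[] B:[resp]
After 13 (send(from=A, to=B, msg='data')): A:[] B:[resp,data]
After 14 (send(from=A, to=B, msg='hello')): A:[] B:[resp,data,hello]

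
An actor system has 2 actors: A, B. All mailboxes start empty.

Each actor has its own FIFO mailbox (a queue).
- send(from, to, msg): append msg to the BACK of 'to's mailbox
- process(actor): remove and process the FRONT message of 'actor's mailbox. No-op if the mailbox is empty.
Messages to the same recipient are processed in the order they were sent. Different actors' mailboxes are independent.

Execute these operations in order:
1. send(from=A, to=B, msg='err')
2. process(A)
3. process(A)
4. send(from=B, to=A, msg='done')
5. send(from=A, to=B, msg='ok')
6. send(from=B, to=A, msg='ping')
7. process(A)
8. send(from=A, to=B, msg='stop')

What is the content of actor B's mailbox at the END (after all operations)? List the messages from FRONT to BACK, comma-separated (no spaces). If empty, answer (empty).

Answer: err,ok,stop

Derivation:
After 1 (send(from=A, to=B, msg='err')): A:[] B:[err]
After 2 (process(A)): A:[] B:[err]
After 3 (process(A)): A:[] B:[err]
After 4 (send(from=B, to=A, msg='done')): A:[done] B:[err]
After 5 (send(from=A, to=B, msg='ok')): A:[done] B:[err,ok]
After 6 (send(from=B, to=A, msg='ping')): A:[done,ping] B:[err,ok]
After 7 (process(A)): A:[ping] B:[err,ok]
After 8 (send(from=A, to=B, msg='stop')): A:[ping] B:[err,ok,stop]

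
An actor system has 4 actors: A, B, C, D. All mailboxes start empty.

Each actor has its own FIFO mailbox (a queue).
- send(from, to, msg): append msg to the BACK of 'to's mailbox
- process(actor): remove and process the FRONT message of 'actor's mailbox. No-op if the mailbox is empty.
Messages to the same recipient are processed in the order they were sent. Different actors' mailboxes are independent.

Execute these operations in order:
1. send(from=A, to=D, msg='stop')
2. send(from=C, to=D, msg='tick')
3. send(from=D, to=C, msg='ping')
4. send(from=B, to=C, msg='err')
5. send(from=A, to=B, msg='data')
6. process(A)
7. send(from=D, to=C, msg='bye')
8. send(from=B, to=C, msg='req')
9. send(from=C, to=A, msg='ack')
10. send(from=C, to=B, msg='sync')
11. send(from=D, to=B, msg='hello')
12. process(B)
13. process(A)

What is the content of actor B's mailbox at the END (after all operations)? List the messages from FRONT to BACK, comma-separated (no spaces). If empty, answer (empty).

After 1 (send(from=A, to=D, msg='stop')): A:[] B:[] C:[] D:[stop]
After 2 (send(from=C, to=D, msg='tick')): A:[] B:[] C:[] D:[stop,tick]
After 3 (send(from=D, to=C, msg='ping')): A:[] B:[] C:[ping] D:[stop,tick]
After 4 (send(from=B, to=C, msg='err')): A:[] B:[] C:[ping,err] D:[stop,tick]
After 5 (send(from=A, to=B, msg='data')): A:[] B:[data] C:[ping,err] D:[stop,tick]
After 6 (process(A)): A:[] B:[data] C:[ping,err] D:[stop,tick]
After 7 (send(from=D, to=C, msg='bye')): A:[] B:[data] C:[ping,err,bye] D:[stop,tick]
After 8 (send(from=B, to=C, msg='req')): A:[] B:[data] C:[ping,err,bye,req] D:[stop,tick]
After 9 (send(from=C, to=A, msg='ack')): A:[ack] B:[data] C:[ping,err,bye,req] D:[stop,tick]
After 10 (send(from=C, to=B, msg='sync')): A:[ack] B:[data,sync] C:[ping,err,bye,req] D:[stop,tick]
After 11 (send(from=D, to=B, msg='hello')): A:[ack] B:[data,sync,hello] C:[ping,err,bye,req] D:[stop,tick]
After 12 (process(B)): A:[ack] B:[sync,hello] C:[ping,err,bye,req] D:[stop,tick]
After 13 (process(A)): A:[] B:[sync,hello] C:[ping,err,bye,req] D:[stop,tick]

Answer: sync,hello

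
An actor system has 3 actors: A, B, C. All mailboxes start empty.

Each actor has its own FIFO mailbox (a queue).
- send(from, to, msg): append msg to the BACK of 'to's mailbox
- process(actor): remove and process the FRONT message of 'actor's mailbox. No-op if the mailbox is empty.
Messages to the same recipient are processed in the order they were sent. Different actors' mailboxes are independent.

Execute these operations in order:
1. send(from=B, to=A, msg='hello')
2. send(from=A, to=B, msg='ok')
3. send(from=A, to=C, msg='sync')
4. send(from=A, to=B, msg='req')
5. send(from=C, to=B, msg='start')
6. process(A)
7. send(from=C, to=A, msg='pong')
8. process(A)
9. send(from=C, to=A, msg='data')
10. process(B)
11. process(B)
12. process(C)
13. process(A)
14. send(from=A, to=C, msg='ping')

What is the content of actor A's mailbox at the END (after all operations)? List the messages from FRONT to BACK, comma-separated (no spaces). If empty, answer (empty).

After 1 (send(from=B, to=A, msg='hello')): A:[hello] B:[] C:[]
After 2 (send(from=A, to=B, msg='ok')): A:[hello] B:[ok] C:[]
After 3 (send(from=A, to=C, msg='sync')): A:[hello] B:[ok] C:[sync]
After 4 (send(from=A, to=B, msg='req')): A:[hello] B:[ok,req] C:[sync]
After 5 (send(from=C, to=B, msg='start')): A:[hello] B:[ok,req,start] C:[sync]
After 6 (process(A)): A:[] B:[ok,req,start] C:[sync]
After 7 (send(from=C, to=A, msg='pong')): A:[pong] B:[ok,req,start] C:[sync]
After 8 (process(A)): A:[] B:[ok,req,start] C:[sync]
After 9 (send(from=C, to=A, msg='data')): A:[data] B:[ok,req,start] C:[sync]
After 10 (process(B)): A:[data] B:[req,start] C:[sync]
After 11 (process(B)): A:[data] B:[start] C:[sync]
After 12 (process(C)): A:[data] B:[start] C:[]
After 13 (process(A)): A:[] B:[start] C:[]
After 14 (send(from=A, to=C, msg='ping')): A:[] B:[start] C:[ping]

Answer: (empty)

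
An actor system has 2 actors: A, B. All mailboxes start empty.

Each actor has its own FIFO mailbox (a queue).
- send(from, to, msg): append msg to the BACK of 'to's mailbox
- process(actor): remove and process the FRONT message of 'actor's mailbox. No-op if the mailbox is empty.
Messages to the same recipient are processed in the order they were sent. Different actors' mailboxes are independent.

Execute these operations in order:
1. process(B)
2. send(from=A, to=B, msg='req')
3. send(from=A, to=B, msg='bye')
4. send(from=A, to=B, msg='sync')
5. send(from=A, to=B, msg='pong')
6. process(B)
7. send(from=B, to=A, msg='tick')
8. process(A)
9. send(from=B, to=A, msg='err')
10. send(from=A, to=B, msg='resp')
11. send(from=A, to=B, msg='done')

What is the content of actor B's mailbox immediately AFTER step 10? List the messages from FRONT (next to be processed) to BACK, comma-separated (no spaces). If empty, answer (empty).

After 1 (process(B)): A:[] B:[]
After 2 (send(from=A, to=B, msg='req')): A:[] B:[req]
After 3 (send(from=A, to=B, msg='bye')): A:[] B:[req,bye]
After 4 (send(from=A, to=B, msg='sync')): A:[] B:[req,bye,sync]
After 5 (send(from=A, to=B, msg='pong')): A:[] B:[req,bye,sync,pong]
After 6 (process(B)): A:[] B:[bye,sync,pong]
After 7 (send(from=B, to=A, msg='tick')): A:[tick] B:[bye,sync,pong]
After 8 (process(A)): A:[] B:[bye,sync,pong]
After 9 (send(from=B, to=A, msg='err')): A:[err] B:[bye,sync,pong]
After 10 (send(from=A, to=B, msg='resp')): A:[err] B:[bye,sync,pong,resp]

bye,sync,pong,resp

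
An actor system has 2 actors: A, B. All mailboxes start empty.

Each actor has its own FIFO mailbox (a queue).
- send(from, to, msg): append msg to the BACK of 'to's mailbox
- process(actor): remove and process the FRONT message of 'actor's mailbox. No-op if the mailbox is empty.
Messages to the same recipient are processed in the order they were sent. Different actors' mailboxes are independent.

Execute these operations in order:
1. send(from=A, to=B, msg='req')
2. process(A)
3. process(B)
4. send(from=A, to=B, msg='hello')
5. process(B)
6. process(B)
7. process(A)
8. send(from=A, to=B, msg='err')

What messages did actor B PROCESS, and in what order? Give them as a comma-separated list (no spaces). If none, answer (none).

After 1 (send(from=A, to=B, msg='req')): A:[] B:[req]
After 2 (process(A)): A:[] B:[req]
After 3 (process(B)): A:[] B:[]
After 4 (send(from=A, to=B, msg='hello')): A:[] B:[hello]
After 5 (process(B)): A:[] B:[]
After 6 (process(B)): A:[] B:[]
After 7 (process(A)): A:[] B:[]
After 8 (send(from=A, to=B, msg='err')): A:[] B:[err]

Answer: req,hello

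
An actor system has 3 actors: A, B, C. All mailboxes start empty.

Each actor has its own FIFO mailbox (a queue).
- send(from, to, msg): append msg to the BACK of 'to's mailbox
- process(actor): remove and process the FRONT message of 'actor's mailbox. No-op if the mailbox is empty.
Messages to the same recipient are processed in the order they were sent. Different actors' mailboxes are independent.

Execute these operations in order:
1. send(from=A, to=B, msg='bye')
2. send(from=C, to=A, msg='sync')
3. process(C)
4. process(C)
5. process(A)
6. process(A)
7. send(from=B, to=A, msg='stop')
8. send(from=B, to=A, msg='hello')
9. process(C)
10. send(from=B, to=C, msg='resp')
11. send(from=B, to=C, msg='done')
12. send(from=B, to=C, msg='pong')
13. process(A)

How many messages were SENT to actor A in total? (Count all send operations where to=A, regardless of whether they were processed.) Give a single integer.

After 1 (send(from=A, to=B, msg='bye')): A:[] B:[bye] C:[]
After 2 (send(from=C, to=A, msg='sync')): A:[sync] B:[bye] C:[]
After 3 (process(C)): A:[sync] B:[bye] C:[]
After 4 (process(C)): A:[sync] B:[bye] C:[]
After 5 (process(A)): A:[] B:[bye] C:[]
After 6 (process(A)): A:[] B:[bye] C:[]
After 7 (send(from=B, to=A, msg='stop')): A:[stop] B:[bye] C:[]
After 8 (send(from=B, to=A, msg='hello')): A:[stop,hello] B:[bye] C:[]
After 9 (process(C)): A:[stop,hello] B:[bye] C:[]
After 10 (send(from=B, to=C, msg='resp')): A:[stop,hello] B:[bye] C:[resp]
After 11 (send(from=B, to=C, msg='done')): A:[stop,hello] B:[bye] C:[resp,done]
After 12 (send(from=B, to=C, msg='pong')): A:[stop,hello] B:[bye] C:[resp,done,pong]
After 13 (process(A)): A:[hello] B:[bye] C:[resp,done,pong]

Answer: 3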